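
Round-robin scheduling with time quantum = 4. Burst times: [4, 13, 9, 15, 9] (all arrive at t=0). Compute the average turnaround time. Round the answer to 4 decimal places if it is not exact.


Time quantum = 4
Execution trace:
  J1 runs 4 units, time = 4
  J2 runs 4 units, time = 8
  J3 runs 4 units, time = 12
  J4 runs 4 units, time = 16
  J5 runs 4 units, time = 20
  J2 runs 4 units, time = 24
  J3 runs 4 units, time = 28
  J4 runs 4 units, time = 32
  J5 runs 4 units, time = 36
  J2 runs 4 units, time = 40
  J3 runs 1 units, time = 41
  J4 runs 4 units, time = 45
  J5 runs 1 units, time = 46
  J2 runs 1 units, time = 47
  J4 runs 3 units, time = 50
Finish times: [4, 47, 41, 50, 46]
Average turnaround = 188/5 = 37.6

37.6


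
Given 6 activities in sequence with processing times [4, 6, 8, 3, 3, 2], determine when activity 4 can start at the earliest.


Activity 4 starts after activities 1 through 3 complete.
Predecessor durations: [4, 6, 8]
ES = 4 + 6 + 8 = 18

18


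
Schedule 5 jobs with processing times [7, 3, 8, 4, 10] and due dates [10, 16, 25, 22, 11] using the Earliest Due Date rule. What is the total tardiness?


Sort by due date (EDD order): [(7, 10), (10, 11), (3, 16), (4, 22), (8, 25)]
Compute completion times and tardiness:
  Job 1: p=7, d=10, C=7, tardiness=max(0,7-10)=0
  Job 2: p=10, d=11, C=17, tardiness=max(0,17-11)=6
  Job 3: p=3, d=16, C=20, tardiness=max(0,20-16)=4
  Job 4: p=4, d=22, C=24, tardiness=max(0,24-22)=2
  Job 5: p=8, d=25, C=32, tardiness=max(0,32-25)=7
Total tardiness = 19

19


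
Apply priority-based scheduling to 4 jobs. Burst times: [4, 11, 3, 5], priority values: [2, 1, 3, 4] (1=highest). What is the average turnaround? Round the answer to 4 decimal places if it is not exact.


Sort by priority (ascending = highest first):
Order: [(1, 11), (2, 4), (3, 3), (4, 5)]
Completion times:
  Priority 1, burst=11, C=11
  Priority 2, burst=4, C=15
  Priority 3, burst=3, C=18
  Priority 4, burst=5, C=23
Average turnaround = 67/4 = 16.75

16.75


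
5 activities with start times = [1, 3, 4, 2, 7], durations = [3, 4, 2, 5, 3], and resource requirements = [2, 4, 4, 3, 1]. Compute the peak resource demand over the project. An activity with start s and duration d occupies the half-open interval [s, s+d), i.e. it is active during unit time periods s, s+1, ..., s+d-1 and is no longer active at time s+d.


Each activity i is active on [start_i, start_i + duration_i).
Compute total resource usage per time slot:
  t=0: active resources = [], total = 0
  t=1: active resources = [2], total = 2
  t=2: active resources = [2, 3], total = 5
  t=3: active resources = [2, 4, 3], total = 9
  t=4: active resources = [4, 4, 3], total = 11
  t=5: active resources = [4, 4, 3], total = 11
  t=6: active resources = [4, 3], total = 7
  t=7: active resources = [1], total = 1
  t=8: active resources = [1], total = 1
  t=9: active resources = [1], total = 1
Peak resource demand = 11

11


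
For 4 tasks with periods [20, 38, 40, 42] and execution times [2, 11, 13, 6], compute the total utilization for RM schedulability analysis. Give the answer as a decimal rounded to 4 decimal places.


Compute individual utilizations (exact fractions):
  Task 1: C/T = 2/20 = 1/10 (approx. 0.1)
  Task 2: C/T = 11/38 (approx. 0.2895)
  Task 3: C/T = 13/40 (approx. 0.325)
  Task 4: C/T = 6/42 = 1/7 (approx. 0.1429)
Total utilization U = 1/10 + 11/38 + 13/40 + 1/7 = 4561/5320
Rounded to 4 decimal places: U = 0.8573
RM (Liu & Layland) bound for 4 tasks = 0.756828; compare with U = 4561/5320 (approx. 0.857331)
bound < U <= 1, so the RM sufficient condition is not met (inconclusive; an exact test such as response-time analysis is needed).

0.8573


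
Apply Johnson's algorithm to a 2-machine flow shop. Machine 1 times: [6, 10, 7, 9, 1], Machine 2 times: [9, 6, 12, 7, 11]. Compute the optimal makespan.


Apply Johnson's rule:
  Group 1 (a <= b): [(5, 1, 11), (1, 6, 9), (3, 7, 12)]
  Group 2 (a > b): [(4, 9, 7), (2, 10, 6)]
Optimal job order: [5, 1, 3, 4, 2]
Schedule:
  Job 5: M1 done at 1, M2 done at 12
  Job 1: M1 done at 7, M2 done at 21
  Job 3: M1 done at 14, M2 done at 33
  Job 4: M1 done at 23, M2 done at 40
  Job 2: M1 done at 33, M2 done at 46
Makespan = 46

46


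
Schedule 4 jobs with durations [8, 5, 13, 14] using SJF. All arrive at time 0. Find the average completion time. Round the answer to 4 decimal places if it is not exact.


SJF order (ascending): [5, 8, 13, 14]
Completion times:
  Job 1: burst=5, C=5
  Job 2: burst=8, C=13
  Job 3: burst=13, C=26
  Job 4: burst=14, C=40
Average completion = 84/4 = 21.0

21.0


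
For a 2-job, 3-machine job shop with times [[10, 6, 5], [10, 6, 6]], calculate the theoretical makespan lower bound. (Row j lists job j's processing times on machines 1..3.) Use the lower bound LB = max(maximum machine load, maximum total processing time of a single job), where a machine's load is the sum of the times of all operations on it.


Machine loads:
  Machine 1: 10 + 10 = 20
  Machine 2: 6 + 6 = 12
  Machine 3: 5 + 6 = 11
Max machine load = 20
Job totals:
  Job 1: 21
  Job 2: 22
Max job total = 22
Lower bound = max(20, 22) = 22

22


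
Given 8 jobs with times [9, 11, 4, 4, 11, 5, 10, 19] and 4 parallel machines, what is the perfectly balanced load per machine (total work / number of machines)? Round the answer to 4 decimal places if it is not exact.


Total processing time = 9 + 11 + 4 + 4 + 11 + 5 + 10 + 19 = 73
Number of machines = 4
Ideal balanced load = 73 / 4 = 18.25

18.25


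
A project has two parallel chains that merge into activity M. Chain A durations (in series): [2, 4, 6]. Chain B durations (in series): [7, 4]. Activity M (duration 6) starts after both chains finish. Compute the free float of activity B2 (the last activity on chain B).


ES(B2) = sum of predecessors on chain B = 7
EF(B2) = ES + duration = 7 + 4 = 11
Successor of B2 is M. ES(M) = max(sum(A), sum(B)) = max(12, 11) = 12
Free float = ES(successor) - EF(current) = 12 - 11 = 1

1


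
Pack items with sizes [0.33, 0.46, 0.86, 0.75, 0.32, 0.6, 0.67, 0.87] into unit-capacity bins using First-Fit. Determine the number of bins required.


Place items sequentially using First-Fit:
  Item 0.33 -> new Bin 1
  Item 0.46 -> Bin 1 (now 0.79)
  Item 0.86 -> new Bin 2
  Item 0.75 -> new Bin 3
  Item 0.32 -> new Bin 4
  Item 0.6 -> Bin 4 (now 0.92)
  Item 0.67 -> new Bin 5
  Item 0.87 -> new Bin 6
Total bins used = 6

6


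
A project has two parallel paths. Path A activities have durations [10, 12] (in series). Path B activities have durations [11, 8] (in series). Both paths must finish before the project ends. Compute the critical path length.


Path A total = 10 + 12 = 22
Path B total = 11 + 8 = 19
Critical path = longest path = max(22, 19) = 22

22


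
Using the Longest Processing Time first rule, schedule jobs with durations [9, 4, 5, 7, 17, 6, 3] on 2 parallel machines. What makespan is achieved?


Sort jobs in decreasing order (LPT): [17, 9, 7, 6, 5, 4, 3]
Assign each job to the least loaded machine:
  Machine 1: jobs [17, 5, 4], load = 26
  Machine 2: jobs [9, 7, 6, 3], load = 25
Makespan = max load = 26

26


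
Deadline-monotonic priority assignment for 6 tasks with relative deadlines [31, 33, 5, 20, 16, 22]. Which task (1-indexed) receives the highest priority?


Sort tasks by relative deadline (ascending):
  Task 3: deadline = 5
  Task 5: deadline = 16
  Task 4: deadline = 20
  Task 6: deadline = 22
  Task 1: deadline = 31
  Task 2: deadline = 33
Priority order (highest first): [3, 5, 4, 6, 1, 2]
Highest priority task = 3

3


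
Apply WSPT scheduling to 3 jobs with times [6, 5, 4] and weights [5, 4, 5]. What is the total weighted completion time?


Compute p/w ratios and sort ascending (WSPT): [(4, 5), (6, 5), (5, 4)]
Compute weighted completion times:
  Job (p=4,w=5): C=4, w*C=5*4=20
  Job (p=6,w=5): C=10, w*C=5*10=50
  Job (p=5,w=4): C=15, w*C=4*15=60
Total weighted completion time = 130

130


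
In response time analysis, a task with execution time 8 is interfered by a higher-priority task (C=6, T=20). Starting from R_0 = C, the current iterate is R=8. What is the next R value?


R_next = C + ceil(R_prev / T_hp) * C_hp
ceil(8 / 20) = ceil(0.4) = 1
Interference = 1 * 6 = 6
R_next = 8 + 6 = 14

14


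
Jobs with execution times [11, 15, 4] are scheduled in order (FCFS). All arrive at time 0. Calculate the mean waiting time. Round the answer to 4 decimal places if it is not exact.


FCFS order (as given): [11, 15, 4]
Waiting times:
  Job 1: wait = 0
  Job 2: wait = 11
  Job 3: wait = 26
Sum of waiting times = 37
Average waiting time = 37/3 = 12.3333

12.3333


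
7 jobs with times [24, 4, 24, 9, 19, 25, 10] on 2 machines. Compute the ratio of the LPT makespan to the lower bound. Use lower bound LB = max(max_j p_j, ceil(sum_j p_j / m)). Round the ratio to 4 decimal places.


LPT order: [25, 24, 24, 19, 10, 9, 4]
Machine loads after assignment: [58, 57]
LPT makespan = 58
Lower bound = max(max_job, ceil(total/2)) = max(25, 58) = 58
Ratio = 58 / 58 = 1.0

1.0


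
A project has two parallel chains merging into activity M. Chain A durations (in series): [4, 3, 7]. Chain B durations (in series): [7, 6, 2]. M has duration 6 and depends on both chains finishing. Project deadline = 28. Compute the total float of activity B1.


Forward pass: ES(B1) = sum of predecessors on chain B = 0
EF = ES + duration = 0 + 7 = 7
Backward pass: LF(M) = deadline = 28; LS(M) = 28 - 6 = 22
LF(B1) = LS(M) - sum(successors on chain B) = 22 - 8 = 14
LS = LF - duration = 14 - 7 = 7
Total float = LS - ES = 7 - 0 = 7

7


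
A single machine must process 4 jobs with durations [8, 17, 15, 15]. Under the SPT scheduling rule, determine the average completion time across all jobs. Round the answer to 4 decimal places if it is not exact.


Sort jobs by processing time (SPT order): [8, 15, 15, 17]
Compute completion times sequentially:
  Job 1: processing = 8, completes at 8
  Job 2: processing = 15, completes at 23
  Job 3: processing = 15, completes at 38
  Job 4: processing = 17, completes at 55
Sum of completion times = 124
Average completion time = 124/4 = 31.0

31.0


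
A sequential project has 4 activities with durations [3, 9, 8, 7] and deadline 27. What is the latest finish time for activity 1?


LF(activity 1) = deadline - sum of successor durations
Successors: activities 2 through 4 with durations [9, 8, 7]
Sum of successor durations = 24
LF = 27 - 24 = 3

3


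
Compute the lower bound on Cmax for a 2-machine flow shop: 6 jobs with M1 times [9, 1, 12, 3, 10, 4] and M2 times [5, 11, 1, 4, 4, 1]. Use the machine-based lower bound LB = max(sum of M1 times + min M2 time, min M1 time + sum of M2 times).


LB1 = sum(M1 times) + min(M2 times) = 39 + 1 = 40
LB2 = min(M1 times) + sum(M2 times) = 1 + 26 = 27
Lower bound = max(LB1, LB2) = max(40, 27) = 40

40


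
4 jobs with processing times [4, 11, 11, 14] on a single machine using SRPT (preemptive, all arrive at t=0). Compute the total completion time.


Since all jobs arrive at t=0, SRPT equals SPT ordering.
SPT order: [4, 11, 11, 14]
Completion times:
  Job 1: p=4, C=4
  Job 2: p=11, C=15
  Job 3: p=11, C=26
  Job 4: p=14, C=40
Total completion time = 4 + 15 + 26 + 40 = 85

85


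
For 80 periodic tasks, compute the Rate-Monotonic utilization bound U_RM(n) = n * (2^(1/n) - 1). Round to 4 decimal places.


Compute 2^(1/80) = 1.0087019838
Subtract 1: 1.0087019838 - 1 = 0.0087019838
Multiply by n: 80 * 0.0087019838 = 0.6961587040
Round to 4 dp: 0.6962

0.6962


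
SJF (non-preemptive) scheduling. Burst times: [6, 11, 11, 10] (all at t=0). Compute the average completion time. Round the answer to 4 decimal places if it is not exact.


SJF order (ascending): [6, 10, 11, 11]
Completion times:
  Job 1: burst=6, C=6
  Job 2: burst=10, C=16
  Job 3: burst=11, C=27
  Job 4: burst=11, C=38
Average completion = 87/4 = 21.75

21.75


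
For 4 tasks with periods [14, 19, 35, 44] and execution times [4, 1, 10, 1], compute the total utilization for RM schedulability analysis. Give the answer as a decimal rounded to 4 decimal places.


Compute individual utilizations (exact fractions):
  Task 1: C/T = 4/14 = 2/7 (approx. 0.2857)
  Task 2: C/T = 1/19 (approx. 0.0526)
  Task 3: C/T = 10/35 = 2/7 (approx. 0.2857)
  Task 4: C/T = 1/44 (approx. 0.0227)
Total utilization U = 2/7 + 1/19 + 2/7 + 1/44 = 3785/5852
Rounded to 4 decimal places: U = 0.6468
RM (Liu & Layland) bound for 4 tasks = 0.756828; compare with U = 3785/5852 (approx. 0.646787)
U <= bound, so schedulable by RM sufficient condition.

0.6468


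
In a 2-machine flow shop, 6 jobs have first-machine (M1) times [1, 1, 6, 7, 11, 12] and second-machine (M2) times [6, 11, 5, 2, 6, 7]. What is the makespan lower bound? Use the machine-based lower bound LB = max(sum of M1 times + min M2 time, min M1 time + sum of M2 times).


LB1 = sum(M1 times) + min(M2 times) = 38 + 2 = 40
LB2 = min(M1 times) + sum(M2 times) = 1 + 37 = 38
Lower bound = max(LB1, LB2) = max(40, 38) = 40

40


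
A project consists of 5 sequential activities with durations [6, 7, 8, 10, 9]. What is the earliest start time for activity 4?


Activity 4 starts after activities 1 through 3 complete.
Predecessor durations: [6, 7, 8]
ES = 6 + 7 + 8 = 21

21


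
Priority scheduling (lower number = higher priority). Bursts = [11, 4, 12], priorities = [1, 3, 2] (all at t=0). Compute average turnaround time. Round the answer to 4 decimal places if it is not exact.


Sort by priority (ascending = highest first):
Order: [(1, 11), (2, 12), (3, 4)]
Completion times:
  Priority 1, burst=11, C=11
  Priority 2, burst=12, C=23
  Priority 3, burst=4, C=27
Average turnaround = 61/3 = 20.3333

20.3333


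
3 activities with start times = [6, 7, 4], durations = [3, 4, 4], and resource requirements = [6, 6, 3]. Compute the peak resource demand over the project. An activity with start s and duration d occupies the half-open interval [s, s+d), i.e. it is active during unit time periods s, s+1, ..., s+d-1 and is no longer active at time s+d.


Each activity i is active on [start_i, start_i + duration_i).
Compute total resource usage per time slot:
  t=0: active resources = [], total = 0
  t=1: active resources = [], total = 0
  t=2: active resources = [], total = 0
  t=3: active resources = [], total = 0
  t=4: active resources = [3], total = 3
  t=5: active resources = [3], total = 3
  t=6: active resources = [6, 3], total = 9
  t=7: active resources = [6, 6, 3], total = 15
  t=8: active resources = [6, 6], total = 12
  t=9: active resources = [6], total = 6
  t=10: active resources = [6], total = 6
Peak resource demand = 15

15


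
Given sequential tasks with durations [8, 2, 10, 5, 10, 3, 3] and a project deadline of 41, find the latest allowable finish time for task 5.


LF(activity 5) = deadline - sum of successor durations
Successors: activities 6 through 7 with durations [3, 3]
Sum of successor durations = 6
LF = 41 - 6 = 35

35


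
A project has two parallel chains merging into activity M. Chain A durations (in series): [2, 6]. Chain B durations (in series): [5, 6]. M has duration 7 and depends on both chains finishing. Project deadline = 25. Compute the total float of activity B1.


Forward pass: ES(B1) = sum of predecessors on chain B = 0
EF = ES + duration = 0 + 5 = 5
Backward pass: LF(M) = deadline = 25; LS(M) = 25 - 7 = 18
LF(B1) = LS(M) - sum(successors on chain B) = 18 - 6 = 12
LS = LF - duration = 12 - 5 = 7
Total float = LS - ES = 7 - 0 = 7

7


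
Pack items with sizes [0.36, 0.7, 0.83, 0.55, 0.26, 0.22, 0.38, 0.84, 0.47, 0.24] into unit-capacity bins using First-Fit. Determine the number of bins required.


Place items sequentially using First-Fit:
  Item 0.36 -> new Bin 1
  Item 0.7 -> new Bin 2
  Item 0.83 -> new Bin 3
  Item 0.55 -> Bin 1 (now 0.91)
  Item 0.26 -> Bin 2 (now 0.96)
  Item 0.22 -> new Bin 4
  Item 0.38 -> Bin 4 (now 0.6)
  Item 0.84 -> new Bin 5
  Item 0.47 -> new Bin 6
  Item 0.24 -> Bin 4 (now 0.84)
Total bins used = 6

6


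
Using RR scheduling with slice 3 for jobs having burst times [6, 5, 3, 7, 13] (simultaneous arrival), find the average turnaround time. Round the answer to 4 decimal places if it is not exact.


Time quantum = 3
Execution trace:
  J1 runs 3 units, time = 3
  J2 runs 3 units, time = 6
  J3 runs 3 units, time = 9
  J4 runs 3 units, time = 12
  J5 runs 3 units, time = 15
  J1 runs 3 units, time = 18
  J2 runs 2 units, time = 20
  J4 runs 3 units, time = 23
  J5 runs 3 units, time = 26
  J4 runs 1 units, time = 27
  J5 runs 3 units, time = 30
  J5 runs 3 units, time = 33
  J5 runs 1 units, time = 34
Finish times: [18, 20, 9, 27, 34]
Average turnaround = 108/5 = 21.6

21.6


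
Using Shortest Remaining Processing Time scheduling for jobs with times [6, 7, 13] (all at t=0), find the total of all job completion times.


Since all jobs arrive at t=0, SRPT equals SPT ordering.
SPT order: [6, 7, 13]
Completion times:
  Job 1: p=6, C=6
  Job 2: p=7, C=13
  Job 3: p=13, C=26
Total completion time = 6 + 13 + 26 = 45

45


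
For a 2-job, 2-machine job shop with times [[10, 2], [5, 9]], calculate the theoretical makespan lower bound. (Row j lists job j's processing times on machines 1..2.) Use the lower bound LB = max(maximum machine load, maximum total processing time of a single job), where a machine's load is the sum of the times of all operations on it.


Machine loads:
  Machine 1: 10 + 5 = 15
  Machine 2: 2 + 9 = 11
Max machine load = 15
Job totals:
  Job 1: 12
  Job 2: 14
Max job total = 14
Lower bound = max(15, 14) = 15

15


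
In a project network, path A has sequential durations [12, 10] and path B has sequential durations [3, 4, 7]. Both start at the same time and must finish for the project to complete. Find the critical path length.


Path A total = 12 + 10 = 22
Path B total = 3 + 4 + 7 = 14
Critical path = longest path = max(22, 14) = 22

22


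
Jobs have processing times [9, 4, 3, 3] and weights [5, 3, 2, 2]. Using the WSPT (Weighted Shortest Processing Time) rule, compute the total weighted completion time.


Compute p/w ratios and sort ascending (WSPT): [(4, 3), (3, 2), (3, 2), (9, 5)]
Compute weighted completion times:
  Job (p=4,w=3): C=4, w*C=3*4=12
  Job (p=3,w=2): C=7, w*C=2*7=14
  Job (p=3,w=2): C=10, w*C=2*10=20
  Job (p=9,w=5): C=19, w*C=5*19=95
Total weighted completion time = 141

141


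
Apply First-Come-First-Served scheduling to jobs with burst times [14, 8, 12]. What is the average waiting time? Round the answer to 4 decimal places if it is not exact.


FCFS order (as given): [14, 8, 12]
Waiting times:
  Job 1: wait = 0
  Job 2: wait = 14
  Job 3: wait = 22
Sum of waiting times = 36
Average waiting time = 36/3 = 12.0

12.0


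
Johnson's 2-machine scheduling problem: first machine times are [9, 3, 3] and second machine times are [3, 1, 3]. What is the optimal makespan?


Apply Johnson's rule:
  Group 1 (a <= b): [(3, 3, 3)]
  Group 2 (a > b): [(1, 9, 3), (2, 3, 1)]
Optimal job order: [3, 1, 2]
Schedule:
  Job 3: M1 done at 3, M2 done at 6
  Job 1: M1 done at 12, M2 done at 15
  Job 2: M1 done at 15, M2 done at 16
Makespan = 16

16


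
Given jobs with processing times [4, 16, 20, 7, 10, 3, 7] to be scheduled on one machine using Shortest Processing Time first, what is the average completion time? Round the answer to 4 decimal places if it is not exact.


Sort jobs by processing time (SPT order): [3, 4, 7, 7, 10, 16, 20]
Compute completion times sequentially:
  Job 1: processing = 3, completes at 3
  Job 2: processing = 4, completes at 7
  Job 3: processing = 7, completes at 14
  Job 4: processing = 7, completes at 21
  Job 5: processing = 10, completes at 31
  Job 6: processing = 16, completes at 47
  Job 7: processing = 20, completes at 67
Sum of completion times = 190
Average completion time = 190/7 = 27.1429

27.1429


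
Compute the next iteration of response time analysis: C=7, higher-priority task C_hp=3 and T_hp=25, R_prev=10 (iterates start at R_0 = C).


R_next = C + ceil(R_prev / T_hp) * C_hp
ceil(10 / 25) = ceil(0.4) = 1
Interference = 1 * 3 = 3
R_next = 7 + 3 = 10
R_next = R_prev, so the iteration has converged (response time = 10).

10


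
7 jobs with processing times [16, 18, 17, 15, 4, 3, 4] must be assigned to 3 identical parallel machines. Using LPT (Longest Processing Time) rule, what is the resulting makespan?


Sort jobs in decreasing order (LPT): [18, 17, 16, 15, 4, 4, 3]
Assign each job to the least loaded machine:
  Machine 1: jobs [18, 4], load = 22
  Machine 2: jobs [17, 4, 3], load = 24
  Machine 3: jobs [16, 15], load = 31
Makespan = max load = 31

31


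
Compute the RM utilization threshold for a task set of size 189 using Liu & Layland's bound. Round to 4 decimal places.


Compute 2^(1/189) = 1.0036741787
Subtract 1: 1.0036741787 - 1 = 0.0036741787
Multiply by n: 189 * 0.0036741787 = 0.6944197743
Round to 4 dp: 0.6944

0.6944


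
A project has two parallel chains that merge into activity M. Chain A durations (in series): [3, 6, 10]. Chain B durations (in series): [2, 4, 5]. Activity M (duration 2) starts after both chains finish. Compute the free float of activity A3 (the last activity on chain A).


ES(A3) = sum of predecessors on chain A = 9
EF(A3) = ES + duration = 9 + 10 = 19
Successor of A3 is M. ES(M) = max(sum(A), sum(B)) = max(19, 11) = 19
Free float = ES(successor) - EF(current) = 19 - 19 = 0

0


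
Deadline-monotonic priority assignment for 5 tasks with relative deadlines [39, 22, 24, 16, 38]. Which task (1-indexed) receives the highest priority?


Sort tasks by relative deadline (ascending):
  Task 4: deadline = 16
  Task 2: deadline = 22
  Task 3: deadline = 24
  Task 5: deadline = 38
  Task 1: deadline = 39
Priority order (highest first): [4, 2, 3, 5, 1]
Highest priority task = 4

4


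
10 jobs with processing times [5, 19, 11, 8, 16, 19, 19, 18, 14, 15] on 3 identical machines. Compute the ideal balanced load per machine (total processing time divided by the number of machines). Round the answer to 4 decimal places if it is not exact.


Total processing time = 5 + 19 + 11 + 8 + 16 + 19 + 19 + 18 + 14 + 15 = 144
Number of machines = 3
Ideal balanced load = 144 / 3 = 48.0

48.0


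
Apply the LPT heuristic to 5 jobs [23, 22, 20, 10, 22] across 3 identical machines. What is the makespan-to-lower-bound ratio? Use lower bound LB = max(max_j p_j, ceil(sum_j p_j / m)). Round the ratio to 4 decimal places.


LPT order: [23, 22, 22, 20, 10]
Machine loads after assignment: [23, 42, 32]
LPT makespan = 42
Lower bound = max(max_job, ceil(total/3)) = max(23, 33) = 33
Ratio = 42 / 33 = 1.2727

1.2727


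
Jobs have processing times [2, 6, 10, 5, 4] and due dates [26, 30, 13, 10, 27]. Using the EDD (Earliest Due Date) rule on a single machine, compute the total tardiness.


Sort by due date (EDD order): [(5, 10), (10, 13), (2, 26), (4, 27), (6, 30)]
Compute completion times and tardiness:
  Job 1: p=5, d=10, C=5, tardiness=max(0,5-10)=0
  Job 2: p=10, d=13, C=15, tardiness=max(0,15-13)=2
  Job 3: p=2, d=26, C=17, tardiness=max(0,17-26)=0
  Job 4: p=4, d=27, C=21, tardiness=max(0,21-27)=0
  Job 5: p=6, d=30, C=27, tardiness=max(0,27-30)=0
Total tardiness = 2

2


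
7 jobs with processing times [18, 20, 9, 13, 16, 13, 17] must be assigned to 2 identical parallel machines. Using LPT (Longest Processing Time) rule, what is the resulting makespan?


Sort jobs in decreasing order (LPT): [20, 18, 17, 16, 13, 13, 9]
Assign each job to the least loaded machine:
  Machine 1: jobs [20, 16, 13], load = 49
  Machine 2: jobs [18, 17, 13, 9], load = 57
Makespan = max load = 57

57


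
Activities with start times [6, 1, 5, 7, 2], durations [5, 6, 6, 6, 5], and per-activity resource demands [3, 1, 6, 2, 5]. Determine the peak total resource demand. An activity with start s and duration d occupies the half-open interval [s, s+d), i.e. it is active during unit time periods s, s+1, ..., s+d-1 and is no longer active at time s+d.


Each activity i is active on [start_i, start_i + duration_i).
Compute total resource usage per time slot:
  t=0: active resources = [], total = 0
  t=1: active resources = [1], total = 1
  t=2: active resources = [1, 5], total = 6
  t=3: active resources = [1, 5], total = 6
  t=4: active resources = [1, 5], total = 6
  t=5: active resources = [1, 6, 5], total = 12
  t=6: active resources = [3, 1, 6, 5], total = 15
  t=7: active resources = [3, 6, 2], total = 11
  t=8: active resources = [3, 6, 2], total = 11
  t=9: active resources = [3, 6, 2], total = 11
  t=10: active resources = [3, 6, 2], total = 11
  t=11: active resources = [2], total = 2
  t=12: active resources = [2], total = 2
Peak resource demand = 15

15


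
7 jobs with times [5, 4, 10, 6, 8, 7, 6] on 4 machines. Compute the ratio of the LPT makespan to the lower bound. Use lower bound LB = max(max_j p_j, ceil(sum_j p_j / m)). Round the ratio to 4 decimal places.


LPT order: [10, 8, 7, 6, 6, 5, 4]
Machine loads after assignment: [10, 12, 12, 12]
LPT makespan = 12
Lower bound = max(max_job, ceil(total/4)) = max(10, 12) = 12
Ratio = 12 / 12 = 1.0

1.0


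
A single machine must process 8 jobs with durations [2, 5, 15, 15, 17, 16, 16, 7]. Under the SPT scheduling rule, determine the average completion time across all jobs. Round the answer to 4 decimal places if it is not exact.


Sort jobs by processing time (SPT order): [2, 5, 7, 15, 15, 16, 16, 17]
Compute completion times sequentially:
  Job 1: processing = 2, completes at 2
  Job 2: processing = 5, completes at 7
  Job 3: processing = 7, completes at 14
  Job 4: processing = 15, completes at 29
  Job 5: processing = 15, completes at 44
  Job 6: processing = 16, completes at 60
  Job 7: processing = 16, completes at 76
  Job 8: processing = 17, completes at 93
Sum of completion times = 325
Average completion time = 325/8 = 40.625

40.625


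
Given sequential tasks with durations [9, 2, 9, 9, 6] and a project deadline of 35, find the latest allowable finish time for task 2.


LF(activity 2) = deadline - sum of successor durations
Successors: activities 3 through 5 with durations [9, 9, 6]
Sum of successor durations = 24
LF = 35 - 24 = 11

11


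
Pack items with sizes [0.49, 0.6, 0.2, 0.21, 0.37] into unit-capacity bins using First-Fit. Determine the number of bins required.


Place items sequentially using First-Fit:
  Item 0.49 -> new Bin 1
  Item 0.6 -> new Bin 2
  Item 0.2 -> Bin 1 (now 0.69)
  Item 0.21 -> Bin 1 (now 0.9)
  Item 0.37 -> Bin 2 (now 0.97)
Total bins used = 2

2


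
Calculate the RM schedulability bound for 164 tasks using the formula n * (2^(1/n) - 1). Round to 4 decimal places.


Compute 2^(1/164) = 1.0042354515
Subtract 1: 1.0042354515 - 1 = 0.0042354515
Multiply by n: 164 * 0.0042354515 = 0.6946140460
Round to 4 dp: 0.6946

0.6946


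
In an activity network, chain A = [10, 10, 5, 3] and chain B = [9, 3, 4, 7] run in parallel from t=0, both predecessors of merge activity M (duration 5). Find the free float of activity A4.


ES(A4) = sum of predecessors on chain A = 25
EF(A4) = ES + duration = 25 + 3 = 28
Successor of A4 is M. ES(M) = max(sum(A), sum(B)) = max(28, 23) = 28
Free float = ES(successor) - EF(current) = 28 - 28 = 0

0


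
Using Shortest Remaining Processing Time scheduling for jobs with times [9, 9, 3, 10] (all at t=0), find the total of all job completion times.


Since all jobs arrive at t=0, SRPT equals SPT ordering.
SPT order: [3, 9, 9, 10]
Completion times:
  Job 1: p=3, C=3
  Job 2: p=9, C=12
  Job 3: p=9, C=21
  Job 4: p=10, C=31
Total completion time = 3 + 12 + 21 + 31 = 67

67


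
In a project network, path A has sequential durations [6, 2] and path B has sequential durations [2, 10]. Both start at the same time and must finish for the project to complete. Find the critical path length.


Path A total = 6 + 2 = 8
Path B total = 2 + 10 = 12
Critical path = longest path = max(8, 12) = 12

12


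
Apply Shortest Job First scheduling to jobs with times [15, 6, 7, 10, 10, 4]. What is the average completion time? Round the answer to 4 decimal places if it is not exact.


SJF order (ascending): [4, 6, 7, 10, 10, 15]
Completion times:
  Job 1: burst=4, C=4
  Job 2: burst=6, C=10
  Job 3: burst=7, C=17
  Job 4: burst=10, C=27
  Job 5: burst=10, C=37
  Job 6: burst=15, C=52
Average completion = 147/6 = 24.5

24.5


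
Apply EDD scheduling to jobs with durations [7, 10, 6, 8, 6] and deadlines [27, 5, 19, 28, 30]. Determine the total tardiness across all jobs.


Sort by due date (EDD order): [(10, 5), (6, 19), (7, 27), (8, 28), (6, 30)]
Compute completion times and tardiness:
  Job 1: p=10, d=5, C=10, tardiness=max(0,10-5)=5
  Job 2: p=6, d=19, C=16, tardiness=max(0,16-19)=0
  Job 3: p=7, d=27, C=23, tardiness=max(0,23-27)=0
  Job 4: p=8, d=28, C=31, tardiness=max(0,31-28)=3
  Job 5: p=6, d=30, C=37, tardiness=max(0,37-30)=7
Total tardiness = 15

15


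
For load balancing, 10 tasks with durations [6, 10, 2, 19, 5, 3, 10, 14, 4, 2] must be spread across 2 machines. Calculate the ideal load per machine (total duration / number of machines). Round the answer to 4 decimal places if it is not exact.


Total processing time = 6 + 10 + 2 + 19 + 5 + 3 + 10 + 14 + 4 + 2 = 75
Number of machines = 2
Ideal balanced load = 75 / 2 = 37.5

37.5


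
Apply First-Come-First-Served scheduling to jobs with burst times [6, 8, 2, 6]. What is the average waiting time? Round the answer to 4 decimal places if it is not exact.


FCFS order (as given): [6, 8, 2, 6]
Waiting times:
  Job 1: wait = 0
  Job 2: wait = 6
  Job 3: wait = 14
  Job 4: wait = 16
Sum of waiting times = 36
Average waiting time = 36/4 = 9.0

9.0


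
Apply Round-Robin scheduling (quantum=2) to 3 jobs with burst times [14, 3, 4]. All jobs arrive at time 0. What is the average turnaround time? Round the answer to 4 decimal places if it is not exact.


Time quantum = 2
Execution trace:
  J1 runs 2 units, time = 2
  J2 runs 2 units, time = 4
  J3 runs 2 units, time = 6
  J1 runs 2 units, time = 8
  J2 runs 1 units, time = 9
  J3 runs 2 units, time = 11
  J1 runs 2 units, time = 13
  J1 runs 2 units, time = 15
  J1 runs 2 units, time = 17
  J1 runs 2 units, time = 19
  J1 runs 2 units, time = 21
Finish times: [21, 9, 11]
Average turnaround = 41/3 = 13.6667

13.6667


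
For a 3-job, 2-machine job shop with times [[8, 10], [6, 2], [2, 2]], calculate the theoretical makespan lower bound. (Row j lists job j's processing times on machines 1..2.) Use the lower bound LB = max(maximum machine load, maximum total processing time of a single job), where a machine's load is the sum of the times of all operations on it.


Machine loads:
  Machine 1: 8 + 6 + 2 = 16
  Machine 2: 10 + 2 + 2 = 14
Max machine load = 16
Job totals:
  Job 1: 18
  Job 2: 8
  Job 3: 4
Max job total = 18
Lower bound = max(16, 18) = 18

18


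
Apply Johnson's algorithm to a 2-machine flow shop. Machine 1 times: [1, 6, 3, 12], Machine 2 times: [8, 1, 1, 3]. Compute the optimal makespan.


Apply Johnson's rule:
  Group 1 (a <= b): [(1, 1, 8)]
  Group 2 (a > b): [(4, 12, 3), (2, 6, 1), (3, 3, 1)]
Optimal job order: [1, 4, 2, 3]
Schedule:
  Job 1: M1 done at 1, M2 done at 9
  Job 4: M1 done at 13, M2 done at 16
  Job 2: M1 done at 19, M2 done at 20
  Job 3: M1 done at 22, M2 done at 23
Makespan = 23

23


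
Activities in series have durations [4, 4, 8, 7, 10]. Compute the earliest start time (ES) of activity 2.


Activity 2 starts after activities 1 through 1 complete.
Predecessor durations: [4]
ES = 4 = 4

4


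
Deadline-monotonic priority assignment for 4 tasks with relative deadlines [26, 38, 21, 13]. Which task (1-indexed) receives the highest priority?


Sort tasks by relative deadline (ascending):
  Task 4: deadline = 13
  Task 3: deadline = 21
  Task 1: deadline = 26
  Task 2: deadline = 38
Priority order (highest first): [4, 3, 1, 2]
Highest priority task = 4

4


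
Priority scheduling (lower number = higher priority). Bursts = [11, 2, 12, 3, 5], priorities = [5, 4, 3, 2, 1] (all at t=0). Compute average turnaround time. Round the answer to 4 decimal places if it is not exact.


Sort by priority (ascending = highest first):
Order: [(1, 5), (2, 3), (3, 12), (4, 2), (5, 11)]
Completion times:
  Priority 1, burst=5, C=5
  Priority 2, burst=3, C=8
  Priority 3, burst=12, C=20
  Priority 4, burst=2, C=22
  Priority 5, burst=11, C=33
Average turnaround = 88/5 = 17.6

17.6


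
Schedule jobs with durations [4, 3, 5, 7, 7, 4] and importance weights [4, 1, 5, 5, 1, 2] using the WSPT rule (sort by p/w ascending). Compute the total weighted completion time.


Compute p/w ratios and sort ascending (WSPT): [(4, 4), (5, 5), (7, 5), (4, 2), (3, 1), (7, 1)]
Compute weighted completion times:
  Job (p=4,w=4): C=4, w*C=4*4=16
  Job (p=5,w=5): C=9, w*C=5*9=45
  Job (p=7,w=5): C=16, w*C=5*16=80
  Job (p=4,w=2): C=20, w*C=2*20=40
  Job (p=3,w=1): C=23, w*C=1*23=23
  Job (p=7,w=1): C=30, w*C=1*30=30
Total weighted completion time = 234

234


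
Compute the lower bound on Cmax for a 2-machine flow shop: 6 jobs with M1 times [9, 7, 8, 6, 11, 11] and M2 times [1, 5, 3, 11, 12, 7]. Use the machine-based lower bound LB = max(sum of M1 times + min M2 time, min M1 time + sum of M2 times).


LB1 = sum(M1 times) + min(M2 times) = 52 + 1 = 53
LB2 = min(M1 times) + sum(M2 times) = 6 + 39 = 45
Lower bound = max(LB1, LB2) = max(53, 45) = 53

53


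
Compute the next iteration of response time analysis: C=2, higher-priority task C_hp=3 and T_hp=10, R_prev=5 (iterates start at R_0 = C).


R_next = C + ceil(R_prev / T_hp) * C_hp
ceil(5 / 10) = ceil(0.5) = 1
Interference = 1 * 3 = 3
R_next = 2 + 3 = 5
R_next = R_prev, so the iteration has converged (response time = 5).

5


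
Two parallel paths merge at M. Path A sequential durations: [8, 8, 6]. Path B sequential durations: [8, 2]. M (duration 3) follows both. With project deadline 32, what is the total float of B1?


Forward pass: ES(B1) = sum of predecessors on chain B = 0
EF = ES + duration = 0 + 8 = 8
Backward pass: LF(M) = deadline = 32; LS(M) = 32 - 3 = 29
LF(B1) = LS(M) - sum(successors on chain B) = 29 - 2 = 27
LS = LF - duration = 27 - 8 = 19
Total float = LS - ES = 19 - 0 = 19

19


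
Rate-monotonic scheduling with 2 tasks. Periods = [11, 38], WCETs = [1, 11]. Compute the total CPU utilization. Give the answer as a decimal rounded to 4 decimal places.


Compute individual utilizations (exact fractions):
  Task 1: C/T = 1/11 (approx. 0.0909)
  Task 2: C/T = 11/38 (approx. 0.2895)
Total utilization U = 1/11 + 11/38 = 159/418
Rounded to 4 decimal places: U = 0.3804
RM (Liu & Layland) bound for 2 tasks = 0.828427; compare with U = 159/418 (approx. 0.380383)
U <= bound, so schedulable by RM sufficient condition.

0.3804


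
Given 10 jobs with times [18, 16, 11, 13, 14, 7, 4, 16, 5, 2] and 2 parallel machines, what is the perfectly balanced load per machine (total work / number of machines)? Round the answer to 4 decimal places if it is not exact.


Total processing time = 18 + 16 + 11 + 13 + 14 + 7 + 4 + 16 + 5 + 2 = 106
Number of machines = 2
Ideal balanced load = 106 / 2 = 53.0

53.0


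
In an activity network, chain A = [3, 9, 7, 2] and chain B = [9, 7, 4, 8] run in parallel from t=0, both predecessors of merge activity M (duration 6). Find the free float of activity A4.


ES(A4) = sum of predecessors on chain A = 19
EF(A4) = ES + duration = 19 + 2 = 21
Successor of A4 is M. ES(M) = max(sum(A), sum(B)) = max(21, 28) = 28
Free float = ES(successor) - EF(current) = 28 - 21 = 7

7


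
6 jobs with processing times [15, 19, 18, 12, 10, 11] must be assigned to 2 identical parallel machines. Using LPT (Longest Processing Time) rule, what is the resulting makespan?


Sort jobs in decreasing order (LPT): [19, 18, 15, 12, 11, 10]
Assign each job to the least loaded machine:
  Machine 1: jobs [19, 12, 11], load = 42
  Machine 2: jobs [18, 15, 10], load = 43
Makespan = max load = 43

43


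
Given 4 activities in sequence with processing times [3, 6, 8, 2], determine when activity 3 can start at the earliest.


Activity 3 starts after activities 1 through 2 complete.
Predecessor durations: [3, 6]
ES = 3 + 6 = 9

9


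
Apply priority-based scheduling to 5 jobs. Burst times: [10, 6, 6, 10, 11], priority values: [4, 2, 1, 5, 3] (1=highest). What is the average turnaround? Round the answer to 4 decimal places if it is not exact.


Sort by priority (ascending = highest first):
Order: [(1, 6), (2, 6), (3, 11), (4, 10), (5, 10)]
Completion times:
  Priority 1, burst=6, C=6
  Priority 2, burst=6, C=12
  Priority 3, burst=11, C=23
  Priority 4, burst=10, C=33
  Priority 5, burst=10, C=43
Average turnaround = 117/5 = 23.4

23.4


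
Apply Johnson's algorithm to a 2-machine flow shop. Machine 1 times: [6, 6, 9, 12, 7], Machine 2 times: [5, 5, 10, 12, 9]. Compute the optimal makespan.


Apply Johnson's rule:
  Group 1 (a <= b): [(5, 7, 9), (3, 9, 10), (4, 12, 12)]
  Group 2 (a > b): [(1, 6, 5), (2, 6, 5)]
Optimal job order: [5, 3, 4, 1, 2]
Schedule:
  Job 5: M1 done at 7, M2 done at 16
  Job 3: M1 done at 16, M2 done at 26
  Job 4: M1 done at 28, M2 done at 40
  Job 1: M1 done at 34, M2 done at 45
  Job 2: M1 done at 40, M2 done at 50
Makespan = 50

50


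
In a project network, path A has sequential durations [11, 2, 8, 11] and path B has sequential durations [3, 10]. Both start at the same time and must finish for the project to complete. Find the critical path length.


Path A total = 11 + 2 + 8 + 11 = 32
Path B total = 3 + 10 = 13
Critical path = longest path = max(32, 13) = 32

32


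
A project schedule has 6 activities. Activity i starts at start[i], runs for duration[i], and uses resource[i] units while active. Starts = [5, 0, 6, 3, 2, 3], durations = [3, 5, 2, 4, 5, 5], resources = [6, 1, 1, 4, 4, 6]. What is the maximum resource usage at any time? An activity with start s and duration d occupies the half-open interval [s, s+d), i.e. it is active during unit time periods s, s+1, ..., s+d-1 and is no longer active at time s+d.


Each activity i is active on [start_i, start_i + duration_i).
Compute total resource usage per time slot:
  t=0: active resources = [1], total = 1
  t=1: active resources = [1], total = 1
  t=2: active resources = [1, 4], total = 5
  t=3: active resources = [1, 4, 4, 6], total = 15
  t=4: active resources = [1, 4, 4, 6], total = 15
  t=5: active resources = [6, 4, 4, 6], total = 20
  t=6: active resources = [6, 1, 4, 4, 6], total = 21
  t=7: active resources = [6, 1, 6], total = 13
Peak resource demand = 21

21


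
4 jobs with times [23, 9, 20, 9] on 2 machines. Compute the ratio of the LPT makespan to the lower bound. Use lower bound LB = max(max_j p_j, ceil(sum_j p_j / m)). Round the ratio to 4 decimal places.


LPT order: [23, 20, 9, 9]
Machine loads after assignment: [32, 29]
LPT makespan = 32
Lower bound = max(max_job, ceil(total/2)) = max(23, 31) = 31
Ratio = 32 / 31 = 1.0323

1.0323


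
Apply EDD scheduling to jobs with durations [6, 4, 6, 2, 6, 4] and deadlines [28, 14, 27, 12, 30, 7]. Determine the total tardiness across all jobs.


Sort by due date (EDD order): [(4, 7), (2, 12), (4, 14), (6, 27), (6, 28), (6, 30)]
Compute completion times and tardiness:
  Job 1: p=4, d=7, C=4, tardiness=max(0,4-7)=0
  Job 2: p=2, d=12, C=6, tardiness=max(0,6-12)=0
  Job 3: p=4, d=14, C=10, tardiness=max(0,10-14)=0
  Job 4: p=6, d=27, C=16, tardiness=max(0,16-27)=0
  Job 5: p=6, d=28, C=22, tardiness=max(0,22-28)=0
  Job 6: p=6, d=30, C=28, tardiness=max(0,28-30)=0
Total tardiness = 0

0


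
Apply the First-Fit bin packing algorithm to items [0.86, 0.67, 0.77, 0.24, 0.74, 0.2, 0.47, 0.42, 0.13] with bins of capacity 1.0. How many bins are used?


Place items sequentially using First-Fit:
  Item 0.86 -> new Bin 1
  Item 0.67 -> new Bin 2
  Item 0.77 -> new Bin 3
  Item 0.24 -> Bin 2 (now 0.91)
  Item 0.74 -> new Bin 4
  Item 0.2 -> Bin 3 (now 0.97)
  Item 0.47 -> new Bin 5
  Item 0.42 -> Bin 5 (now 0.89)
  Item 0.13 -> Bin 1 (now 0.99)
Total bins used = 5

5


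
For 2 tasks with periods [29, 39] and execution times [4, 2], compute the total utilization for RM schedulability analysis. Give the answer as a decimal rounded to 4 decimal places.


Compute individual utilizations (exact fractions):
  Task 1: C/T = 4/29 (approx. 0.1379)
  Task 2: C/T = 2/39 (approx. 0.0513)
Total utilization U = 4/29 + 2/39 = 214/1131
Rounded to 4 decimal places: U = 0.1892
RM (Liu & Layland) bound for 2 tasks = 0.828427; compare with U = 214/1131 (approx. 0.189213)
U <= bound, so schedulable by RM sufficient condition.

0.1892
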